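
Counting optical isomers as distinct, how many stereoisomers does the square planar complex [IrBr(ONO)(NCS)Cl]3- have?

3

There are 3 geometric isomers: (Br/NCS trans, Cl/ONO trans); (Br/ONO trans, Cl/NCS trans); (Br/Cl trans, NCS/ONO trans).
Each arrangement has an internal mirror plane or centre of symmetry, so none is chiral.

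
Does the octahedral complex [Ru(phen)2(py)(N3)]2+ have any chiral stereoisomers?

yes

In an octahedral complex each vertex has one trans partner and four cis neighbours.
Each phen is bidentate and must span two cis positions.
The distinct arrangements are (2 in all): py and N3 mutually cis (chiral); py and N3 mutually trans.
One of these lacks any improper symmetry element and so occurs as an enantiomeric pair, giving 2 + 1 = 3 stereoisomers in total.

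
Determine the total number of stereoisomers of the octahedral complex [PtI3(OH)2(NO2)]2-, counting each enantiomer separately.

An octahedron has six vertices in three trans pairs; every non-trans pair is cis.
Systematic placement gives 3 geometric isomers: I mer, OH trans; I mer, OH cis; I fac, OH cis.
Each arrangement has an internal mirror plane or centre of symmetry, so none is chiral.

3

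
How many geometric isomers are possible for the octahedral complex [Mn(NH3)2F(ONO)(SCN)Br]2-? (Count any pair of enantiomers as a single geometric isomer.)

In an octahedral complex each vertex has one trans partner and four cis neighbours.
Exhaustive case analysis gives 9 geometric isomers.

9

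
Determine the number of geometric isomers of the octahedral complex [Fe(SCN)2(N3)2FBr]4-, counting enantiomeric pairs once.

An octahedron has six vertices in three trans pairs; every non-trans pair is cis.
The distinct arrangements are (6 in all): SCN trans, N3 trans; SCN cis, N3 cis (3 arrangements, 2 chiral); SCN trans, N3 cis; SCN cis, N3 trans.

6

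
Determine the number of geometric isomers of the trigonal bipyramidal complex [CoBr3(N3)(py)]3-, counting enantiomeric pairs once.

A trigonal bipyramid has two axial and three equatorial sites, which are chemically inequivalent.
Systematic placement gives 4 geometric isomers: N3 equatorial, py equatorial; N3 axial, py equatorial; N3 equatorial, py axial; N3 axial, py axial.

4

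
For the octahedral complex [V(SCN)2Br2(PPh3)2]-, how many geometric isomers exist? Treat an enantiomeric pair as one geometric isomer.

5

The six octahedral sites form three mutually perpendicular trans pairs.
Working through the distinct placements yields 5 geometric isomers: SCN trans, Br trans, PPh3 trans; SCN cis, Br trans, PPh3 cis; SCN trans, Br cis, PPh3 cis; SCN cis, Br cis, PPh3 cis (chiral); SCN cis, Br cis, PPh3 trans.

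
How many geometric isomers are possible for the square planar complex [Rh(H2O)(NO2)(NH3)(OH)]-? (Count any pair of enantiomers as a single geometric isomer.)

3

In a square planar complex each vertex has one trans partner and two cis neighbours.
Working through the distinct placements yields 3 geometric isomers: (H2O/NO2 trans, NH3/OH trans); (H2O/OH trans, NH3/NO2 trans); (H2O/NH3 trans, NO2/OH trans).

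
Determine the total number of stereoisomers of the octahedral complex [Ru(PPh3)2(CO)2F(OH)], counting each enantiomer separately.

8

An octahedron has six vertices in three trans pairs; every non-trans pair is cis.
Systematic placement gives 6 geometric isomers: PPh3 trans, CO trans; PPh3 cis, CO trans; PPh3 trans, CO cis; PPh3 cis, CO cis (3 arrangements, 2 chiral).
Of these, 2 lack any improper symmetry element and so occur as enantiomeric pairs, giving 6 + 2 = 8 stereoisomers in total.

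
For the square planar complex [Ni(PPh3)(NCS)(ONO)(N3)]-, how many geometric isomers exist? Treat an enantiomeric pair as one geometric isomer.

The distinct arrangements are (3 in all): (N3/ONO trans, NCS/PPh3 trans); (N3/PPh3 trans, NCS/ONO trans); (N3/NCS trans, ONO/PPh3 trans).

3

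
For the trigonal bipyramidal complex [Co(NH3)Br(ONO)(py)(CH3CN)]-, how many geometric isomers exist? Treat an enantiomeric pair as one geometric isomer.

10

Placing the ligands in turn and identifying arrangements related by rotation or reflection leaves 10 distinct geometric isomers.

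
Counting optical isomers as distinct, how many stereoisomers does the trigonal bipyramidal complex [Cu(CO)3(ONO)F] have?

In a trigonal bipyramid the two axial positions differ from the three equatorial ones.
The distinct arrangements are (4 in all): ONO equatorial, F equatorial; ONO equatorial, F axial; ONO axial, F equatorial; ONO axial, F axial.
Each arrangement has an internal mirror plane or centre of symmetry, so none is chiral.

4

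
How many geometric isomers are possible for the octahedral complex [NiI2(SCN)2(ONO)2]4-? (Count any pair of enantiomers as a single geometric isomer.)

In an octahedral complex each vertex has one trans partner and four cis neighbours.
The distinct arrangements are (5 in all): I trans, SCN trans, ONO trans; I trans, SCN cis, ONO cis; I cis, SCN trans, ONO cis; I cis, SCN cis, ONO cis (chiral); I cis, SCN cis, ONO trans.

5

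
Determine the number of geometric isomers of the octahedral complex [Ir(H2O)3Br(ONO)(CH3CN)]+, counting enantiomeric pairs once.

4

Systematic placement gives 4 geometric isomers: H2O mer (3 arrangements); H2O fac (chiral).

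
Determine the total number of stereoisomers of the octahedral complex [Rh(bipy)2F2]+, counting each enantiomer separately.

3

In an octahedral complex each vertex has one trans partner and four cis neighbours.
Each bipy is bidentate and must span two cis positions.
There are 2 geometric isomers: F trans; F cis (chiral).
One of these lacks any improper symmetry element and so occurs as an enantiomeric pair, giving 2 + 1 = 3 stereoisomers in total.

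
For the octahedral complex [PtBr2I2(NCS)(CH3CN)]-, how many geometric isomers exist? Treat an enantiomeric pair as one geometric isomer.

An octahedron has six vertices in three trans pairs; every non-trans pair is cis.
The distinct arrangements are (6 in all): Br trans, I cis; Br trans, I trans; Br cis, I cis (3 arrangements, 2 chiral); Br cis, I trans.

6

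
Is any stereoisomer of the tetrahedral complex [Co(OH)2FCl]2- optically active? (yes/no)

no

In a tetrahedral complex all four positions are equivalent and every pair of ligands is adjacent — there is no cis/trans distinction.
Only one geometric arrangement is possible.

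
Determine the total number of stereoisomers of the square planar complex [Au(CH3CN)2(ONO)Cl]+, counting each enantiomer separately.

2

In a square planar complex each vertex has one trans partner and two cis neighbours.
The distinct arrangements are (2 in all): CH3CN cis; CH3CN trans.
Each arrangement has an internal mirror plane or centre of symmetry, so none is chiral.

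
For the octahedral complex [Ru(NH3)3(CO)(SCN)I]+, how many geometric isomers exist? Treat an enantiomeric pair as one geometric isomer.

Systematic placement gives 4 geometric isomers: NH3 mer (3 arrangements); NH3 fac (chiral).

4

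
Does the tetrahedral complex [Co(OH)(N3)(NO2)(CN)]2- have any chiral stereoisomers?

yes

In a tetrahedral complex all four positions are equivalent and every pair of ligands is adjacent — there is no cis/trans distinction.
Only one geometric arrangement is possible; it has no improper symmetry element, so it exists as a pair of enantiomers (2 stereoisomers).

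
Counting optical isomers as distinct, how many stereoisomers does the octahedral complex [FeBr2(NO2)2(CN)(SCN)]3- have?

8

The distinct arrangements are (6 in all): Br trans, NO2 cis; Br trans, NO2 trans; Br cis, NO2 cis (3 arrangements, 2 chiral); Br cis, NO2 trans.
Of these, 2 lack any improper symmetry element and so occur as enantiomeric pairs, giving 6 + 2 = 8 stereoisomers in total.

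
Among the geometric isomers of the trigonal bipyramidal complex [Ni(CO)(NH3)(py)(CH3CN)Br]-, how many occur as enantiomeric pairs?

10

A trigonal bipyramid has two axial and three equatorial sites, which are chemically inequivalent.
Placing the ligands in turn and identifying arrangements related by rotation or reflection leaves 10 distinct geometric isomers.
Of these, 10 lack any improper symmetry element and so occur as enantiomeric pairs, giving 10 + 10 = 20 stereoisomers in total.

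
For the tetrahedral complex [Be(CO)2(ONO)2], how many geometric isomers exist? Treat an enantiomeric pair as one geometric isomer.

In a tetrahedral complex all four positions are equivalent and every pair of ligands is adjacent — there is no cis/trans distinction.
Only one geometric arrangement is possible.

1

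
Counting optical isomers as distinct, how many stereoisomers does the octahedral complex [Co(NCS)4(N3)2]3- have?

An octahedron has six vertices in three trans pairs; every non-trans pair is cis.
Working through the distinct placements yields 2 geometric isomers: N3 trans; N3 cis.
Each arrangement has an internal mirror plane or centre of symmetry, so none is chiral.

2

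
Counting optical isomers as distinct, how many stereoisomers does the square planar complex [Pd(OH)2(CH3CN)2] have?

2

In a square planar complex each vertex has one trans partner and two cis neighbours.
The distinct arrangements are (2 in all): OH cis; OH trans.
Each arrangement has an internal mirror plane or centre of symmetry, so none is chiral.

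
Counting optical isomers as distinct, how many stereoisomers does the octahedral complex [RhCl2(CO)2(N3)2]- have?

6

Working through the distinct placements yields 5 geometric isomers: Cl trans, CO trans, N3 trans; Cl cis, CO trans, N3 cis; Cl cis, CO cis, N3 trans; Cl cis, CO cis, N3 cis (chiral); Cl trans, CO cis, N3 cis.
One of these lacks any improper symmetry element and so occurs as an enantiomeric pair, giving 5 + 1 = 6 stereoisomers in total.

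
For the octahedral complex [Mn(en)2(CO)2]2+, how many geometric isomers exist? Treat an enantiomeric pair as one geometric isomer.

Each en is bidentate and must span two cis positions.
The distinct arrangements are (2 in all): CO trans; CO cis (chiral).

2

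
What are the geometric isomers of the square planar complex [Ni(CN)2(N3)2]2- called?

cis and trans

A square has two trans pairs of vertices; adjacent vertices are cis.
There are 2 geometric isomers: CN cis; CN trans.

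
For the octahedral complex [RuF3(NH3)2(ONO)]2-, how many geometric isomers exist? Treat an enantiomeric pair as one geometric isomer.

3

There are 3 geometric isomers: F mer, NH3 cis; F mer, NH3 trans; F fac, NH3 cis.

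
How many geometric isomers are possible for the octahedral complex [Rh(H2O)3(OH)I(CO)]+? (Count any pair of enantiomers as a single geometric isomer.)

4

Working through the distinct placements yields 4 geometric isomers: H2O mer (3 arrangements); H2O fac (chiral).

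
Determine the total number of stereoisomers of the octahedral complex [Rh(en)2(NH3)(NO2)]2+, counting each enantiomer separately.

An octahedron has six vertices in three trans pairs; every non-trans pair is cis.
Each en is bidentate and must span two cis positions.
The distinct arrangements are (2 in all): NH3 and NO2 mutually trans; NH3 and NO2 mutually cis (chiral).
One of these lacks any improper symmetry element and so occurs as an enantiomeric pair, giving 2 + 1 = 3 stereoisomers in total.

3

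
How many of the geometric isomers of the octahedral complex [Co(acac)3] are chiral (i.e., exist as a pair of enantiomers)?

1

The six octahedral sites form three mutually perpendicular trans pairs.
Each acac is bidentate and must span two cis positions.
Only one geometric arrangement is possible; it has no improper symmetry element, so it exists as a pair of enantiomers (2 stereoisomers).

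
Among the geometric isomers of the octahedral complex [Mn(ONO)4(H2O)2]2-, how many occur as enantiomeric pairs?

In an octahedral complex each vertex has one trans partner and four cis neighbours.
Working through the distinct placements yields 2 geometric isomers: H2O trans; H2O cis.
Each arrangement has an internal mirror plane or centre of symmetry, so none is chiral.

0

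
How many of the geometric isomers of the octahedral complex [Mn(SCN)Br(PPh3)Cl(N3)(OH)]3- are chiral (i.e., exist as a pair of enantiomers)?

15

An octahedron has six vertices in three trans pairs; every non-trans pair is cis.
Exhaustive case analysis gives 15 geometric isomers.
Of these, 15 lack any improper symmetry element and so occur as enantiomeric pairs, giving 15 + 15 = 30 stereoisomers in total.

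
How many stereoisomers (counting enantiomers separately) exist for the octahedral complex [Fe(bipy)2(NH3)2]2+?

An octahedron has six vertices in three trans pairs; every non-trans pair is cis.
Each bipy is bidentate and must span two cis positions.
There are 2 geometric isomers: NH3 trans; NH3 cis (chiral).
One of these lacks any improper symmetry element and so occurs as an enantiomeric pair, giving 2 + 1 = 3 stereoisomers in total.

3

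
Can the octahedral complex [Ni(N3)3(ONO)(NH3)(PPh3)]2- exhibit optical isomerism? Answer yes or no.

In an octahedral complex each vertex has one trans partner and four cis neighbours.
Working through the distinct placements yields 4 geometric isomers: N3 mer (3 arrangements); N3 fac (chiral).
One of these lacks any improper symmetry element and so occurs as an enantiomeric pair, giving 4 + 1 = 5 stereoisomers in total.

yes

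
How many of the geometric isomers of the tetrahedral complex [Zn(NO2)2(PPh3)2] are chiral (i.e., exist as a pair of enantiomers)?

In a tetrahedral complex all four positions are equivalent and every pair of ligands is adjacent — there is no cis/trans distinction.
Only one geometric arrangement is possible.

0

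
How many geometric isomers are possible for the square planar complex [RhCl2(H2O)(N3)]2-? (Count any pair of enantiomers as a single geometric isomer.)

2

In a square planar complex each vertex has one trans partner and two cis neighbours.
Working through the distinct placements yields 2 geometric isomers: Cl cis; Cl trans.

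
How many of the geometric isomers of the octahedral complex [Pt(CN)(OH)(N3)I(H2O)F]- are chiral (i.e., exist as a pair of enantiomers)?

The six octahedral sites form three mutually perpendicular trans pairs.
Exhaustive case analysis gives 15 geometric isomers.
Of these, 15 lack any improper symmetry element and so occur as enantiomeric pairs, giving 15 + 15 = 30 stereoisomers in total.

15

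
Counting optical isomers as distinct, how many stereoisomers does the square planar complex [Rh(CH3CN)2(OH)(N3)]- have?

The distinct arrangements are (2 in all): CH3CN cis; CH3CN trans.
Each arrangement has an internal mirror plane or centre of symmetry, so none is chiral.

2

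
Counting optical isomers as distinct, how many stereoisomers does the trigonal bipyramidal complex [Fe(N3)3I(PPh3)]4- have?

In a trigonal bipyramid the two axial positions differ from the three equatorial ones.
Working through the distinct placements yields 4 geometric isomers: I axial, PPh3 equatorial; I axial, PPh3 axial; I equatorial, PPh3 equatorial; I equatorial, PPh3 axial.
Each arrangement has an internal mirror plane or centre of symmetry, so none is chiral.

4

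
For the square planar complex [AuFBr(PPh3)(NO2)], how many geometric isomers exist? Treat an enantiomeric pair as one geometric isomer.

In a square planar complex each vertex has one trans partner and two cis neighbours.
The distinct arrangements are (3 in all): (Br/NO2 trans, F/PPh3 trans); (Br/PPh3 trans, F/NO2 trans); (Br/F trans, NO2/PPh3 trans).

3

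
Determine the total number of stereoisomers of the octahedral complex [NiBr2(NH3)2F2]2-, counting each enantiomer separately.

6

There are 5 geometric isomers: Br trans, NH3 trans, F trans; Br trans, NH3 cis, F cis; Br cis, NH3 trans, F cis; Br cis, NH3 cis, F cis (chiral); Br cis, NH3 cis, F trans.
One of these lacks any improper symmetry element and so occurs as an enantiomeric pair, giving 5 + 1 = 6 stereoisomers in total.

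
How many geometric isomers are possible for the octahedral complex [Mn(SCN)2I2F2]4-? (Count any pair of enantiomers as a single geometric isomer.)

In an octahedral complex each vertex has one trans partner and four cis neighbours.
There are 5 geometric isomers: SCN trans, I trans, F trans; SCN cis, I cis, F trans; SCN trans, I cis, F cis; SCN cis, I cis, F cis (chiral); SCN cis, I trans, F cis.

5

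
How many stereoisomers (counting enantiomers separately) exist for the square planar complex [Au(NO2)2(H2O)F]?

The distinct arrangements are (2 in all): NO2 cis; NO2 trans.
Each arrangement has an internal mirror plane or centre of symmetry, so none is chiral.

2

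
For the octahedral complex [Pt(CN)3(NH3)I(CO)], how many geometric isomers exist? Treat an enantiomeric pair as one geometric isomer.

4

The six octahedral sites form three mutually perpendicular trans pairs.
Systematic placement gives 4 geometric isomers: CN mer (3 arrangements); CN fac (chiral).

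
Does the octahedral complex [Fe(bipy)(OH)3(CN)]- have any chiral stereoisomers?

An octahedron has six vertices in three trans pairs; every non-trans pair is cis.
Each bipy is bidentate and must span two cis positions.
Working through the distinct placements yields 2 geometric isomers: OH fac; OH mer.
Each arrangement has an internal mirror plane or centre of symmetry, so none is chiral.

no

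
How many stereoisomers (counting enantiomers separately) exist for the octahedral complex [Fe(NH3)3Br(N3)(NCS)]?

5

Working through the distinct placements yields 4 geometric isomers: NH3 mer (3 arrangements); NH3 fac (chiral).
One of these lacks any improper symmetry element and so occurs as an enantiomeric pair, giving 4 + 1 = 5 stereoisomers in total.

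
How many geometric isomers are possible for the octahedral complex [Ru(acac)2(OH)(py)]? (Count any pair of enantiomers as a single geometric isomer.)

2

In an octahedral complex each vertex has one trans partner and four cis neighbours.
Each acac is bidentate and must span two cis positions.
Working through the distinct placements yields 2 geometric isomers: OH and py mutually cis (chiral); OH and py mutually trans.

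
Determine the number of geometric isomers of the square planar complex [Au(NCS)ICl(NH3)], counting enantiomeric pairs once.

A square has two trans pairs of vertices; adjacent vertices are cis.
The distinct arrangements are (3 in all): (Cl/NCS trans, I/NH3 trans); (Cl/NH3 trans, I/NCS trans); (Cl/I trans, NCS/NH3 trans).

3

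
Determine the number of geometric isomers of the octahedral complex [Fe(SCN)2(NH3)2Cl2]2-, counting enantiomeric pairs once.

5

The six octahedral sites form three mutually perpendicular trans pairs.
Working through the distinct placements yields 5 geometric isomers: SCN trans, NH3 trans, Cl trans; SCN cis, NH3 cis, Cl trans; SCN trans, NH3 cis, Cl cis; SCN cis, NH3 cis, Cl cis (chiral); SCN cis, NH3 trans, Cl cis.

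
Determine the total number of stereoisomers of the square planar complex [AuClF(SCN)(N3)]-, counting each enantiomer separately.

3

A square has two trans pairs of vertices; adjacent vertices are cis.
Systematic placement gives 3 geometric isomers: (Cl/N3 trans, F/SCN trans); (Cl/SCN trans, F/N3 trans); (Cl/F trans, N3/SCN trans).
Each arrangement has an internal mirror plane or centre of symmetry, so none is chiral.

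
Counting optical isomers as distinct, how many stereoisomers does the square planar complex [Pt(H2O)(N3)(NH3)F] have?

A square has two trans pairs of vertices; adjacent vertices are cis.
Working through the distinct placements yields 3 geometric isomers: (F/N3 trans, H2O/NH3 trans); (F/NH3 trans, H2O/N3 trans); (F/H2O trans, N3/NH3 trans).
Each arrangement has an internal mirror plane or centre of symmetry, so none is chiral.

3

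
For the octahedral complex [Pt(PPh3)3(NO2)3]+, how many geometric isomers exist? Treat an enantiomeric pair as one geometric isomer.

An octahedron has six vertices in three trans pairs; every non-trans pair is cis.
There are 2 geometric isomers: PPh3 mer; PPh3 fac.

2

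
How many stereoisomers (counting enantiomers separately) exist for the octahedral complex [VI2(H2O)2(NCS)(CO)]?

8

The six octahedral sites form three mutually perpendicular trans pairs.
Working through the distinct placements yields 6 geometric isomers: I cis, H2O cis (3 arrangements, 2 chiral); I trans, H2O cis; I cis, H2O trans; I trans, H2O trans.
Of these, 2 lack any improper symmetry element and so occur as enantiomeric pairs, giving 6 + 2 = 8 stereoisomers in total.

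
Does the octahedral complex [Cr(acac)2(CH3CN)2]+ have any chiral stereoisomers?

yes

In an octahedral complex each vertex has one trans partner and four cis neighbours.
Each acac is bidentate and must span two cis positions.
Systematic placement gives 2 geometric isomers: CH3CN trans; CH3CN cis (chiral).
One of these lacks any improper symmetry element and so occurs as an enantiomeric pair, giving 2 + 1 = 3 stereoisomers in total.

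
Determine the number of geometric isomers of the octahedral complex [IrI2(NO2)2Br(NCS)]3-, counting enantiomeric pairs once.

An octahedron has six vertices in three trans pairs; every non-trans pair is cis.
Working through the distinct placements yields 6 geometric isomers: I cis, NO2 trans; I cis, NO2 cis (3 arrangements, 2 chiral); I trans, NO2 trans; I trans, NO2 cis.

6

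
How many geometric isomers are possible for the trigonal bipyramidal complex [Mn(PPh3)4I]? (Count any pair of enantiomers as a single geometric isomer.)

2

In a trigonal bipyramid the two axial positions differ from the three equatorial ones.
There are 2 geometric isomers: I axial; I equatorial.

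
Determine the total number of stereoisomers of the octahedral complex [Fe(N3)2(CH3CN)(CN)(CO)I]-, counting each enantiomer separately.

15

The six octahedral sites form three mutually perpendicular trans pairs.
Placing the ligands in turn and identifying arrangements related by rotation or reflection leaves 9 distinct geometric isomers.
Of these, 6 lack any improper symmetry element and so occur as enantiomeric pairs, giving 9 + 6 = 15 stereoisomers in total.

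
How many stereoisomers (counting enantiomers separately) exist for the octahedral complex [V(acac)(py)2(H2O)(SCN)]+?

6

An octahedron has six vertices in three trans pairs; every non-trans pair is cis.
Each acac is bidentate and must span two cis positions.
Systematic placement gives 4 geometric isomers: py cis (3 arrangements, 2 chiral); py trans.
Of these, 2 lack any improper symmetry element and so occur as enantiomeric pairs, giving 4 + 2 = 6 stereoisomers in total.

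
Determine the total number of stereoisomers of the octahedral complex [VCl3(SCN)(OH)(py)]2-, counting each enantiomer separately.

5

In an octahedral complex each vertex has one trans partner and four cis neighbours.
Working through the distinct placements yields 4 geometric isomers: Cl mer (3 arrangements); Cl fac (chiral).
One of these lacks any improper symmetry element and so occurs as an enantiomeric pair, giving 4 + 1 = 5 stereoisomers in total.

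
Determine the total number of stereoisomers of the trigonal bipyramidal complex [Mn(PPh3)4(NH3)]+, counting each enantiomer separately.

2

In a trigonal bipyramid the two axial positions differ from the three equatorial ones.
There are 2 geometric isomers: NH3 axial; NH3 equatorial.
Each arrangement has an internal mirror plane or centre of symmetry, so none is chiral.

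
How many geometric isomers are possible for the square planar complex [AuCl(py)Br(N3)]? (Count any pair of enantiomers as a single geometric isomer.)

3

A square has two trans pairs of vertices; adjacent vertices are cis.
Working through the distinct placements yields 3 geometric isomers: (Br/N3 trans, Cl/py trans); (Br/py trans, Cl/N3 trans); (Br/Cl trans, N3/py trans).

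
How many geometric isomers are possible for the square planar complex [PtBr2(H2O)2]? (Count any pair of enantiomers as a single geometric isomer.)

There are 2 geometric isomers: Br cis; Br trans.

2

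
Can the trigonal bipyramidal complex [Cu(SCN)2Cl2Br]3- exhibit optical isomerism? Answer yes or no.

yes

A trigonal bipyramid has two axial and three equatorial sites, which are chemically inequivalent.
Placing the ligands in turn and identifying arrangements related by rotation or reflection leaves 5 distinct geometric isomers.
One of these lacks any improper symmetry element and so occurs as an enantiomeric pair, giving 5 + 1 = 6 stereoisomers in total.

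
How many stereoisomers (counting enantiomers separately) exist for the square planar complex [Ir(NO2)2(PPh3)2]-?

The distinct arrangements are (2 in all): NO2 cis; NO2 trans.
Each arrangement has an internal mirror plane or centre of symmetry, so none is chiral.

2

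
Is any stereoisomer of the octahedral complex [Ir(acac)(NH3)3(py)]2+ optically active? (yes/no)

no

Each acac is bidentate and must span two cis positions.
There are 2 geometric isomers: NH3 mer; NH3 fac.
Each arrangement has an internal mirror plane or centre of symmetry, so none is chiral.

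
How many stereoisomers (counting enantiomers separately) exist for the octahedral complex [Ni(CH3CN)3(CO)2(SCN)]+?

In an octahedral complex each vertex has one trans partner and four cis neighbours.
Working through the distinct placements yields 3 geometric isomers: CH3CN mer, CO cis; CH3CN mer, CO trans; CH3CN fac, CO cis.
Each arrangement has an internal mirror plane or centre of symmetry, so none is chiral.

3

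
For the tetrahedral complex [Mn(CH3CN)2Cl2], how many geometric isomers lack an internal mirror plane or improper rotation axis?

All four vertices of a tetrahedron are equivalent and mutually adjacent, so cis/trans isomerism cannot arise.
Only one geometric arrangement is possible.

0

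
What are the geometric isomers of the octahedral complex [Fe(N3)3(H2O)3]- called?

fac and mer

Systematic placement gives 2 geometric isomers: N3 mer; N3 fac.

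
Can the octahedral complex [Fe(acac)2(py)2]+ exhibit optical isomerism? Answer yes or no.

yes

An octahedron has six vertices in three trans pairs; every non-trans pair is cis.
Each acac is bidentate and must span two cis positions.
The distinct arrangements are (2 in all): py trans; py cis (chiral).
One of these lacks any improper symmetry element and so occurs as an enantiomeric pair, giving 2 + 1 = 3 stereoisomers in total.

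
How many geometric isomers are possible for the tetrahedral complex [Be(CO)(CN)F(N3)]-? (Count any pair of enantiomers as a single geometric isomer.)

1

Only one geometric arrangement is possible; it has no improper symmetry element, so it exists as a pair of enantiomers (2 stereoisomers).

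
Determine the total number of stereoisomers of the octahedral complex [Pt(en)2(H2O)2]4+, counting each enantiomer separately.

In an octahedral complex each vertex has one trans partner and four cis neighbours.
Each en is bidentate and must span two cis positions.
Systematic placement gives 2 geometric isomers: H2O trans; H2O cis (chiral).
One of these lacks any improper symmetry element and so occurs as an enantiomeric pair, giving 2 + 1 = 3 stereoisomers in total.

3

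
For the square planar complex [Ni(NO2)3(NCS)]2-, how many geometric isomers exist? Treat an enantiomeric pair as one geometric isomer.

A square has two trans pairs of vertices; adjacent vertices are cis.
Only one geometric arrangement is possible.

1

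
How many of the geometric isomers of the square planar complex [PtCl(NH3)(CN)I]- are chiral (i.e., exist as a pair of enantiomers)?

0

In a square planar complex each vertex has one trans partner and two cis neighbours.
The distinct arrangements are (3 in all): (CN/I trans, Cl/NH3 trans); (CN/NH3 trans, Cl/I trans); (CN/Cl trans, I/NH3 trans).
Each arrangement has an internal mirror plane or centre of symmetry, so none is chiral.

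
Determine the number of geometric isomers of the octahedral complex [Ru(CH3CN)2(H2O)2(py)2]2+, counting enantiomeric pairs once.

5

An octahedron has six vertices in three trans pairs; every non-trans pair is cis.
There are 5 geometric isomers: CH3CN trans, H2O trans, py trans; CH3CN trans, H2O cis, py cis; CH3CN cis, H2O cis, py trans; CH3CN cis, H2O cis, py cis (chiral); CH3CN cis, H2O trans, py cis.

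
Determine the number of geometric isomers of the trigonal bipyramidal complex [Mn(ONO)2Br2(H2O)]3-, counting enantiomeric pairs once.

Systematic enumeration (placing each ligand type in turn and discarding arrangements equivalent by rotation or reflection) gives 5 geometric isomers.

5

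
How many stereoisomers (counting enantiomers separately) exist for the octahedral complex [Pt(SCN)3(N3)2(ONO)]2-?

3

The six octahedral sites form three mutually perpendicular trans pairs.
Working through the distinct placements yields 3 geometric isomers: SCN mer, N3 trans; SCN mer, N3 cis; SCN fac, N3 cis.
Each arrangement has an internal mirror plane or centre of symmetry, so none is chiral.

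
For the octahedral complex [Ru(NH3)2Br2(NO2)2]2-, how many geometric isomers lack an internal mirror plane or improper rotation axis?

1

The six octahedral sites form three mutually perpendicular trans pairs.
The distinct arrangements are (5 in all): NH3 trans, Br trans, NO2 trans; NH3 cis, Br trans, NO2 cis; NH3 cis, Br cis, NO2 trans; NH3 cis, Br cis, NO2 cis (chiral); NH3 trans, Br cis, NO2 cis.
One of these lacks any improper symmetry element and so occurs as an enantiomeric pair, giving 5 + 1 = 6 stereoisomers in total.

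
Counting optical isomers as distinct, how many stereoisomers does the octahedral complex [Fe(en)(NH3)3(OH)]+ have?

Each en is bidentate and must span two cis positions.
Systematic placement gives 2 geometric isomers: NH3 mer; NH3 fac.
Each arrangement has an internal mirror plane or centre of symmetry, so none is chiral.

2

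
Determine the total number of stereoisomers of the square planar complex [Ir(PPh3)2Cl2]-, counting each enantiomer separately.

In a square planar complex each vertex has one trans partner and two cis neighbours.
The distinct arrangements are (2 in all): PPh3 cis; PPh3 trans.
Each arrangement has an internal mirror plane or centre of symmetry, so none is chiral.

2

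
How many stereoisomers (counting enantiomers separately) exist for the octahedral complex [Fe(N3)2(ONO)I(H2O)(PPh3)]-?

15

In an octahedral complex each vertex has one trans partner and four cis neighbours.
Systematic enumeration (placing each ligand type in turn and discarding arrangements equivalent by rotation or reflection) gives 9 geometric isomers.
Of these, 6 lack any improper symmetry element and so occur as enantiomeric pairs, giving 9 + 6 = 15 stereoisomers in total.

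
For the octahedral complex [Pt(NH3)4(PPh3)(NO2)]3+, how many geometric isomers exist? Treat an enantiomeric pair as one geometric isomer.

An octahedron has six vertices in three trans pairs; every non-trans pair is cis.
Systematic placement gives 2 geometric isomers: PPh3 and NO2 mutually trans; PPh3 and NO2 mutually cis.

2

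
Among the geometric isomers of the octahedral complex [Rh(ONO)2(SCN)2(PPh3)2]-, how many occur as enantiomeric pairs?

1

An octahedron has six vertices in three trans pairs; every non-trans pair is cis.
The distinct arrangements are (5 in all): ONO trans, SCN trans, PPh3 trans; ONO trans, SCN cis, PPh3 cis; ONO cis, SCN trans, PPh3 cis; ONO cis, SCN cis, PPh3 cis (chiral); ONO cis, SCN cis, PPh3 trans.
One of these lacks any improper symmetry element and so occurs as an enantiomeric pair, giving 5 + 1 = 6 stereoisomers in total.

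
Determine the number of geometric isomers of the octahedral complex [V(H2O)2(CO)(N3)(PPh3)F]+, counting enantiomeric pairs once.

9

The six octahedral sites form three mutually perpendicular trans pairs.
Exhaustive case analysis gives 9 geometric isomers.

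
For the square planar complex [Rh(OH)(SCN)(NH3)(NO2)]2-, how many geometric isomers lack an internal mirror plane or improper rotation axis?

A square has two trans pairs of vertices; adjacent vertices are cis.
There are 3 geometric isomers: (NH3/OH trans, NO2/SCN trans); (NH3/SCN trans, NO2/OH trans); (NH3/NO2 trans, OH/SCN trans).
Each arrangement has an internal mirror plane or centre of symmetry, so none is chiral.

0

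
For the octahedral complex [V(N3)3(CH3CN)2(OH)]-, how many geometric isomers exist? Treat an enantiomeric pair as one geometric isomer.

3

There are 3 geometric isomers: N3 mer, CH3CN trans; N3 fac, CH3CN cis; N3 mer, CH3CN cis.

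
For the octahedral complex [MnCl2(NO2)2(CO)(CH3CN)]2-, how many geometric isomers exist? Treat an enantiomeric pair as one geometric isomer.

An octahedron has six vertices in three trans pairs; every non-trans pair is cis.
The distinct arrangements are (6 in all): Cl trans, NO2 trans; Cl cis, NO2 cis (3 arrangements, 2 chiral); Cl cis, NO2 trans; Cl trans, NO2 cis.

6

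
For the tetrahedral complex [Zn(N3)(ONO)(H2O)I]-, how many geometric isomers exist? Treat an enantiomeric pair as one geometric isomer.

Only one geometric arrangement is possible; it has no improper symmetry element, so it exists as a pair of enantiomers (2 stereoisomers).

1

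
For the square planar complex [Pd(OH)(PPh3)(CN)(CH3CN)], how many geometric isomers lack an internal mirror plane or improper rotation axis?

0

The distinct arrangements are (3 in all): (CH3CN/OH trans, CN/PPh3 trans); (CH3CN/PPh3 trans, CN/OH trans); (CH3CN/CN trans, OH/PPh3 trans).
Each arrangement has an internal mirror plane or centre of symmetry, so none is chiral.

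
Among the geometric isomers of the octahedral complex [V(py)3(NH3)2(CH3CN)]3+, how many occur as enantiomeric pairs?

An octahedron has six vertices in three trans pairs; every non-trans pair is cis.
The distinct arrangements are (3 in all): py mer, NH3 cis; py mer, NH3 trans; py fac, NH3 cis.
Each arrangement has an internal mirror plane or centre of symmetry, so none is chiral.

0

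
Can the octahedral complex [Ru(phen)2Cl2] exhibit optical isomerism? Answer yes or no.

Each phen is bidentate and must span two cis positions.
Working through the distinct placements yields 2 geometric isomers: Cl trans; Cl cis (chiral).
One of these lacks any improper symmetry element and so occurs as an enantiomeric pair, giving 2 + 1 = 3 stereoisomers in total.

yes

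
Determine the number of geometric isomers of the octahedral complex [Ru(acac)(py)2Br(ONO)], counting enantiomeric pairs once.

In an octahedral complex each vertex has one trans partner and four cis neighbours.
Each acac is bidentate and must span two cis positions.
The distinct arrangements are (4 in all): py cis (3 arrangements, 2 chiral); py trans.

4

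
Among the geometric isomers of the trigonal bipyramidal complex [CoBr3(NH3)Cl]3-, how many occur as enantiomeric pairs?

0

The distinct arrangements are (4 in all): NH3 equatorial, Cl equatorial; NH3 equatorial, Cl axial; NH3 axial, Cl equatorial; NH3 axial, Cl axial.
Each arrangement has an internal mirror plane or centre of symmetry, so none is chiral.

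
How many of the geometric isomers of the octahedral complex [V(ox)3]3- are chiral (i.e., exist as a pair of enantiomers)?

The six octahedral sites form three mutually perpendicular trans pairs.
Each ox is bidentate and must span two cis positions.
Only one geometric arrangement is possible; it has no improper symmetry element, so it exists as a pair of enantiomers (2 stereoisomers).

1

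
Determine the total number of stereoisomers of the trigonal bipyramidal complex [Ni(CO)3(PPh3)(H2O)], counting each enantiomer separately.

4

A trigonal bipyramid has two axial and three equatorial sites, which are chemically inequivalent.
Systematic placement gives 4 geometric isomers: PPh3 equatorial, H2O equatorial; PPh3 equatorial, H2O axial; PPh3 axial, H2O equatorial; PPh3 axial, H2O axial.
Each arrangement has an internal mirror plane or centre of symmetry, so none is chiral.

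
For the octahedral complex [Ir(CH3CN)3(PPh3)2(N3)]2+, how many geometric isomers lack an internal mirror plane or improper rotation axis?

An octahedron has six vertices in three trans pairs; every non-trans pair is cis.
The distinct arrangements are (3 in all): CH3CN mer, PPh3 trans; CH3CN mer, PPh3 cis; CH3CN fac, PPh3 cis.
Each arrangement has an internal mirror plane or centre of symmetry, so none is chiral.

0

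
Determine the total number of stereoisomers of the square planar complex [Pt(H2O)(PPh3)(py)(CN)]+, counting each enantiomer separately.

3

A square has two trans pairs of vertices; adjacent vertices are cis.
Working through the distinct placements yields 3 geometric isomers: (CN/PPh3 trans, H2O/py trans); (CN/py trans, H2O/PPh3 trans); (CN/H2O trans, PPh3/py trans).
Each arrangement has an internal mirror plane or centre of symmetry, so none is chiral.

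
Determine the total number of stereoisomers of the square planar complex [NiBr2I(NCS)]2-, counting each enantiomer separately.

2

A square has two trans pairs of vertices; adjacent vertices are cis.
The distinct arrangements are (2 in all): Br cis; Br trans.
Each arrangement has an internal mirror plane or centre of symmetry, so none is chiral.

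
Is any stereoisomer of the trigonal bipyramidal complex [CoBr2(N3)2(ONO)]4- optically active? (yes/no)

yes

In a trigonal bipyramid the two axial positions differ from the three equatorial ones.
Systematic enumeration (placing each ligand type in turn and discarding arrangements equivalent by rotation or reflection) gives 5 geometric isomers.
One of these lacks any improper symmetry element and so occurs as an enantiomeric pair, giving 5 + 1 = 6 stereoisomers in total.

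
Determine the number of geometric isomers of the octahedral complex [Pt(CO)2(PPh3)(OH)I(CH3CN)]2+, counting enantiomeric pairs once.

An octahedron has six vertices in three trans pairs; every non-trans pair is cis.
Placing the ligands in turn and identifying arrangements related by rotation or reflection leaves 9 distinct geometric isomers.

9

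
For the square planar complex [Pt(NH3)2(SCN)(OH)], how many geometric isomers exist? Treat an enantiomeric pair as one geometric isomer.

In a square planar complex each vertex has one trans partner and two cis neighbours.
There are 2 geometric isomers: NH3 cis; NH3 trans.

2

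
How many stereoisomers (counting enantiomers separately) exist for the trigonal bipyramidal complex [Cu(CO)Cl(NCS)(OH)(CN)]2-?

20

Placing the ligands in turn and identifying arrangements related by rotation or reflection leaves 10 distinct geometric isomers.
Of these, 10 lack any improper symmetry element and so occur as enantiomeric pairs, giving 10 + 10 = 20 stereoisomers in total.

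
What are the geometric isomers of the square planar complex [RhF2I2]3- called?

cis and trans

In a square planar complex each vertex has one trans partner and two cis neighbours.
There are 2 geometric isomers: F cis; F trans.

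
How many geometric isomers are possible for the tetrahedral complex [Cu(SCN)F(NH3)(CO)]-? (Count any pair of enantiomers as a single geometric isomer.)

All four vertices of a tetrahedron are equivalent and mutually adjacent, so cis/trans isomerism cannot arise.
Only one geometric arrangement is possible; it has no improper symmetry element, so it exists as a pair of enantiomers (2 stereoisomers).

1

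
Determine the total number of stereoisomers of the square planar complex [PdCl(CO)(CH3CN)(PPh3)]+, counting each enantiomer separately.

3

In a square planar complex each vertex has one trans partner and two cis neighbours.
The distinct arrangements are (3 in all): (CH3CN/Cl trans, CO/PPh3 trans); (CH3CN/PPh3 trans, CO/Cl trans); (CH3CN/CO trans, Cl/PPh3 trans).
Each arrangement has an internal mirror plane or centre of symmetry, so none is chiral.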